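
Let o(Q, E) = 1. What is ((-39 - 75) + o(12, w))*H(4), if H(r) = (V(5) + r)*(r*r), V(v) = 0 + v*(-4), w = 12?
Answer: 28928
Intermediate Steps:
V(v) = -4*v (V(v) = 0 - 4*v = -4*v)
H(r) = r²*(-20 + r) (H(r) = (-4*5 + r)*(r*r) = (-20 + r)*r² = r²*(-20 + r))
((-39 - 75) + o(12, w))*H(4) = ((-39 - 75) + 1)*(4²*(-20 + 4)) = (-114 + 1)*(16*(-16)) = -113*(-256) = 28928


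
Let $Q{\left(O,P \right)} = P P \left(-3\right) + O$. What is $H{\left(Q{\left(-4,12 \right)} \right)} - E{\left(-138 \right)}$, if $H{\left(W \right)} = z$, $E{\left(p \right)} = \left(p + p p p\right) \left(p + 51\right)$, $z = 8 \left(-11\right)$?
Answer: $-228654358$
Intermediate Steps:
$Q{\left(O,P \right)} = O - 3 P^{2}$ ($Q{\left(O,P \right)} = P^{2} \left(-3\right) + O = - 3 P^{2} + O = O - 3 P^{2}$)
$z = -88$
$E{\left(p \right)} = \left(51 + p\right) \left(p + p^{3}\right)$ ($E{\left(p \right)} = \left(p + p^{2} p\right) \left(51 + p\right) = \left(p + p^{3}\right) \left(51 + p\right) = \left(51 + p\right) \left(p + p^{3}\right)$)
$H{\left(W \right)} = -88$
$H{\left(Q{\left(-4,12 \right)} \right)} - E{\left(-138 \right)} = -88 - - 138 \left(51 - 138 + \left(-138\right)^{3} + 51 \left(-138\right)^{2}\right) = -88 - - 138 \left(51 - 138 - 2628072 + 51 \cdot 19044\right) = -88 - - 138 \left(51 - 138 - 2628072 + 971244\right) = -88 - \left(-138\right) \left(-1656915\right) = -88 - 228654270 = -228654358$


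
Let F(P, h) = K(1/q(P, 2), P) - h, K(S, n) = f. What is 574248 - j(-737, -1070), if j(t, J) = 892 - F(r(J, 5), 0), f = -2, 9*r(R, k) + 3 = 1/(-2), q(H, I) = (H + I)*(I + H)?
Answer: 573354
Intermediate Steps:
q(H, I) = (H + I)² (q(H, I) = (H + I)*(H + I) = (H + I)²)
r(R, k) = -7/18 (r(R, k) = -⅓ + (⅑)/(-2) = -⅓ + (⅑)*(-½) = -⅓ - 1/18 = -7/18)
K(S, n) = -2
F(P, h) = -2 - h
j(t, J) = 894 (j(t, J) = 892 - (-2 - 1*0) = 892 - (-2 + 0) = 892 - 1*(-2) = 892 + 2 = 894)
574248 - j(-737, -1070) = 574248 - 1*894 = 574248 - 894 = 573354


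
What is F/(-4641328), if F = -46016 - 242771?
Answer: 288787/4641328 ≈ 0.062221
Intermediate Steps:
F = -288787
F/(-4641328) = -288787/(-4641328) = -288787*(-1/4641328) = 288787/4641328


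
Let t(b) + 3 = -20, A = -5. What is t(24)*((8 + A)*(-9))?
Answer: 621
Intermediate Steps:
t(b) = -23 (t(b) = -3 - 20 = -23)
t(24)*((8 + A)*(-9)) = -23*(8 - 5)*(-9) = -69*(-9) = -23*(-27) = 621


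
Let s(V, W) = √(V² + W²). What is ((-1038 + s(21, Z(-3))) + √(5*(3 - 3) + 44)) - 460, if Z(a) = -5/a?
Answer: -1498 + 2*√11 + √3994/3 ≈ -1470.3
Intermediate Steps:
((-1038 + s(21, Z(-3))) + √(5*(3 - 3) + 44)) - 460 = ((-1038 + √(21² + (-5/(-3))²)) + √(5*(3 - 3) + 44)) - 460 = ((-1038 + √(441 + (-5*(-⅓))²)) + √(5*0 + 44)) - 460 = ((-1038 + √(441 + (5/3)²)) + √(0 + 44)) - 460 = ((-1038 + √(441 + 25/9)) + √44) - 460 = ((-1038 + √(3994/9)) + 2*√11) - 460 = ((-1038 + √3994/3) + 2*√11) - 460 = (-1038 + 2*√11 + √3994/3) - 460 = -1498 + 2*√11 + √3994/3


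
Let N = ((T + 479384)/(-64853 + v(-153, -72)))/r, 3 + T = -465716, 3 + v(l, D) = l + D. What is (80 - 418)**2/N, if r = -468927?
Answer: 1162175197337076/4555 ≈ 2.5514e+11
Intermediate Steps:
v(l, D) = -3 + D + l (v(l, D) = -3 + (l + D) = -3 + (D + l) = -3 + D + l)
T = -465719 (T = -3 - 465716 = -465719)
N = 4555/10172746029 (N = ((-465719 + 479384)/(-64853 + (-3 - 72 - 153)))/(-468927) = (13665/(-64853 - 228))*(-1/468927) = (13665/(-65081))*(-1/468927) = (13665*(-1/65081))*(-1/468927) = -13665/65081*(-1/468927) = 4555/10172746029 ≈ 4.4777e-7)
(80 - 418)**2/N = (80 - 418)**2/(4555/10172746029) = (-338)**2*(10172746029/4555) = 114244*(10172746029/4555) = 1162175197337076/4555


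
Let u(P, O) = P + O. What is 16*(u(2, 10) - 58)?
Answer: -736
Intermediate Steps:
u(P, O) = O + P
16*(u(2, 10) - 58) = 16*((10 + 2) - 58) = 16*(12 - 58) = 16*(-46) = -736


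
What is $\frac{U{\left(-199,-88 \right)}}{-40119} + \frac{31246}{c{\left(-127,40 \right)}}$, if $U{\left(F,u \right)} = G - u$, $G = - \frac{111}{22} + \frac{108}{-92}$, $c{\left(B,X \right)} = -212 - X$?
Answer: $- \frac{26429621444}{213152247} \approx -123.99$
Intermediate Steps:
$G = - \frac{3147}{506}$ ($G = \left(-111\right) \frac{1}{22} + 108 \left(- \frac{1}{92}\right) = - \frac{111}{22} - \frac{27}{23} = - \frac{3147}{506} \approx -6.2194$)
$U{\left(F,u \right)} = - \frac{3147}{506} - u$
$\frac{U{\left(-199,-88 \right)}}{-40119} + \frac{31246}{c{\left(-127,40 \right)}} = \frac{- \frac{3147}{506} - -88}{-40119} + \frac{31246}{-212 - 40} = \left(- \frac{3147}{506} + 88\right) \left(- \frac{1}{40119}\right) + \frac{31246}{-212 - 40} = \frac{41381}{506} \left(- \frac{1}{40119}\right) + \frac{31246}{-252} = - \frac{41381}{20300214} + 31246 \left(- \frac{1}{252}\right) = - \frac{41381}{20300214} - \frac{15623}{126} = - \frac{26429621444}{213152247}$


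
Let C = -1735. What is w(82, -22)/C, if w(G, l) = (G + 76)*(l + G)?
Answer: -1896/347 ≈ -5.4640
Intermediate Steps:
w(G, l) = (76 + G)*(G + l)
w(82, -22)/C = (82² + 76*82 + 76*(-22) + 82*(-22))/(-1735) = (6724 + 6232 - 1672 - 1804)*(-1/1735) = 9480*(-1/1735) = -1896/347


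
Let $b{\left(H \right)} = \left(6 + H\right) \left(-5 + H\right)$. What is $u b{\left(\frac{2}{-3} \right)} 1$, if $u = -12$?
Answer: $\frac{1088}{3} \approx 362.67$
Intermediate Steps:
$b{\left(H \right)} = \left(-5 + H\right) \left(6 + H\right)$
$u b{\left(\frac{2}{-3} \right)} 1 = - 12 \left(-30 + \frac{2}{-3} + \left(\frac{2}{-3}\right)^{2}\right) 1 = - 12 \left(-30 + 2 \left(- \frac{1}{3}\right) + \left(2 \left(- \frac{1}{3}\right)\right)^{2}\right) 1 = - 12 \left(-30 - \frac{2}{3} + \left(- \frac{2}{3}\right)^{2}\right) 1 = - 12 \left(-30 - \frac{2}{3} + \frac{4}{9}\right) 1 = \left(-12\right) \left(- \frac{272}{9}\right) 1 = \frac{1088}{3} \cdot 1 = \frac{1088}{3}$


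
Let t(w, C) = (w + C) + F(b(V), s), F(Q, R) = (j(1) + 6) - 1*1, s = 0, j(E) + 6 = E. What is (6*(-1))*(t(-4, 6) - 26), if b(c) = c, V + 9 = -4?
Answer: 144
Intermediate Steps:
V = -13 (V = -9 - 4 = -13)
j(E) = -6 + E
F(Q, R) = 0 (F(Q, R) = ((-6 + 1) + 6) - 1*1 = (-5 + 6) - 1 = 1 - 1 = 0)
t(w, C) = C + w (t(w, C) = (w + C) + 0 = (C + w) + 0 = C + w)
(6*(-1))*(t(-4, 6) - 26) = (6*(-1))*((6 - 4) - 26) = -6*(2 - 26) = -6*(-24) = 144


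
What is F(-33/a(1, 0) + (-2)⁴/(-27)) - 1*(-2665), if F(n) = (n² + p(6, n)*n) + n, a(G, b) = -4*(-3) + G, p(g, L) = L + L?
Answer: 110522773/41067 ≈ 2691.3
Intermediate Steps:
p(g, L) = 2*L
a(G, b) = 12 + G
F(n) = n + 3*n² (F(n) = (n² + (2*n)*n) + n = (n² + 2*n²) + n = 3*n² + n = n + 3*n²)
F(-33/a(1, 0) + (-2)⁴/(-27)) - 1*(-2665) = (-33/(12 + 1) + (-2)⁴/(-27))*(1 + 3*(-33/(12 + 1) + (-2)⁴/(-27))) - 1*(-2665) = (-33/13 + 16*(-1/27))*(1 + 3*(-33/13 + 16*(-1/27))) + 2665 = (-33*1/13 - 16/27)*(1 + 3*(-33*1/13 - 16/27)) + 2665 = (-33/13 - 16/27)*(1 + 3*(-33/13 - 16/27)) + 2665 = -1099*(1 + 3*(-1099/351))/351 + 2665 = -1099*(1 - 1099/117)/351 + 2665 = -1099/351*(-982/117) + 2665 = 1079218/41067 + 2665 = 110522773/41067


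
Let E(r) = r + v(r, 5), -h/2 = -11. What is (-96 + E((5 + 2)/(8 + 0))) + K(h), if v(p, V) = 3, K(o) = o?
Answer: -561/8 ≈ -70.125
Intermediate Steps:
h = 22 (h = -2*(-11) = 22)
E(r) = 3 + r (E(r) = r + 3 = 3 + r)
(-96 + E((5 + 2)/(8 + 0))) + K(h) = (-96 + (3 + (5 + 2)/(8 + 0))) + 22 = (-96 + (3 + 7/8)) + 22 = (-96 + 31/8) + 22 = -737/8 + 22 = -561/8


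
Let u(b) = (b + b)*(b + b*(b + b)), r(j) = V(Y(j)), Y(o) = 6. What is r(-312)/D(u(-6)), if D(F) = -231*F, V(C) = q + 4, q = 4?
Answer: 1/22869 ≈ 4.3727e-5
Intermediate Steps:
V(C) = 8 (V(C) = 4 + 4 = 8)
r(j) = 8
u(b) = 2*b*(b + 2*b²) (u(b) = (2*b)*(b + b*(2*b)) = (2*b)*(b + 2*b²) = 2*b*(b + 2*b²))
r(-312)/D(u(-6)) = 8/((-231*(-6)²*(2 + 4*(-6)))) = 8/((-8316*(2 - 24))) = 8/((-8316*(-22))) = 8/((-231*(-792))) = 8/182952 = 8*(1/182952) = 1/22869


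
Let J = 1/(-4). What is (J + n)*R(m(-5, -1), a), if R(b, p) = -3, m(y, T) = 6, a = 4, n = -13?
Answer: 159/4 ≈ 39.750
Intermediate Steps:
J = -¼ ≈ -0.25000
(J + n)*R(m(-5, -1), a) = (-¼ - 13)*(-3) = -53/4*(-3) = 159/4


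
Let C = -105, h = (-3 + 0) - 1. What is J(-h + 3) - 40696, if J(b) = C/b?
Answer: -40711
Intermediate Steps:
h = -4 (h = -3 - 1 = -4)
J(b) = -105/b
J(-h + 3) - 40696 = -105/(-1*(-4) + 3) - 40696 = -105/(4 + 3) - 40696 = -105/7 - 40696 = -105*⅐ - 40696 = -15 - 40696 = -40711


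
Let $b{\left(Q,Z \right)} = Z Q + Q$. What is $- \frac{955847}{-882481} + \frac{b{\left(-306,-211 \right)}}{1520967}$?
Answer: $\frac{71929522529}{63915451387} \approx 1.1254$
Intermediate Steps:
$b{\left(Q,Z \right)} = Q + Q Z$ ($b{\left(Q,Z \right)} = Q Z + Q = Q + Q Z$)
$- \frac{955847}{-882481} + \frac{b{\left(-306,-211 \right)}}{1520967} = - \frac{955847}{-882481} + \frac{\left(-306\right) \left(1 - 211\right)}{1520967} = \left(-955847\right) \left(- \frac{1}{882481}\right) + \left(-306\right) \left(-210\right) \frac{1}{1520967} = \frac{955847}{882481} + 64260 \cdot \frac{1}{1520967} = \frac{955847}{882481} + \frac{3060}{72427} = \frac{71929522529}{63915451387}$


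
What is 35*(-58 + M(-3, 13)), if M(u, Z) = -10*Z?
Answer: -6580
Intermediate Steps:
35*(-58 + M(-3, 13)) = 35*(-58 - 10*13) = 35*(-58 - 130) = 35*(-188) = -6580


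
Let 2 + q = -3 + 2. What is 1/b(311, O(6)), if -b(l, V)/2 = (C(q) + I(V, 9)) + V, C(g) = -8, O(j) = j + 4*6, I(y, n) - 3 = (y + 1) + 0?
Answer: -1/112 ≈ -0.0089286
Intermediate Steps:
I(y, n) = 4 + y (I(y, n) = 3 + ((y + 1) + 0) = 3 + ((1 + y) + 0) = 3 + (1 + y) = 4 + y)
O(j) = 24 + j (O(j) = j + 24 = 24 + j)
q = -3 (q = -2 + (-3 + 2) = -2 - 1 = -3)
b(l, V) = 8 - 4*V (b(l, V) = -2*((-8 + (4 + V)) + V) = -2*((-4 + V) + V) = -2*(-4 + 2*V) = 8 - 4*V)
1/b(311, O(6)) = 1/(8 - 4*(24 + 6)) = 1/(8 - 4*30) = 1/(8 - 120) = 1/(-112) = -1/112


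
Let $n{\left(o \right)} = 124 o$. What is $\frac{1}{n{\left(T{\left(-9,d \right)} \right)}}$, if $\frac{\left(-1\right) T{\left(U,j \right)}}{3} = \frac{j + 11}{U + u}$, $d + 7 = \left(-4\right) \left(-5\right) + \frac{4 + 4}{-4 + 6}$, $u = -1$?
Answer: $\frac{5}{5208} \approx 0.00096006$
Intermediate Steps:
$d = 17$ ($d = -7 + \left(\left(-4\right) \left(-5\right) + \frac{4 + 4}{-4 + 6}\right) = -7 + \left(20 + \frac{8}{2}\right) = -7 + \left(20 + 8 \cdot \frac{1}{2}\right) = -7 + \left(20 + 4\right) = -7 + 24 = 17$)
$T{\left(U,j \right)} = - \frac{3 \left(11 + j\right)}{-1 + U}$ ($T{\left(U,j \right)} = - 3 \frac{j + 11}{U - 1} = - 3 \frac{11 + j}{-1 + U} = - \frac{3 \left(11 + j\right)}{-1 + U}$)
$\frac{1}{n{\left(T{\left(-9,d \right)} \right)}} = \frac{1}{124 \frac{3 \left(-11 - 17\right)}{-1 - 9}} = \frac{1}{124 \frac{3 \left(-11 - 17\right)}{-10}} = \frac{1}{124 \cdot 3 \left(- \frac{1}{10}\right) \left(-28\right)} = \frac{1}{124 \cdot \frac{42}{5}} = \frac{1}{\frac{5208}{5}} = \frac{5}{5208}$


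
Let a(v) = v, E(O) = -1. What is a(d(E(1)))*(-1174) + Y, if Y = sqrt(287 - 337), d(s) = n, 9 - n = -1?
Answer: -11740 + 5*I*sqrt(2) ≈ -11740.0 + 7.0711*I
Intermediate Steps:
n = 10 (n = 9 - 1*(-1) = 9 + 1 = 10)
d(s) = 10
Y = 5*I*sqrt(2) (Y = sqrt(-50) = 5*I*sqrt(2) ≈ 7.0711*I)
a(d(E(1)))*(-1174) + Y = 10*(-1174) + 5*I*sqrt(2) = -11740 + 5*I*sqrt(2)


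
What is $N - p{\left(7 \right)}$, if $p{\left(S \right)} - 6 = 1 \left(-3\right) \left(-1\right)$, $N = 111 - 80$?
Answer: $22$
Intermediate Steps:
$N = 31$ ($N = 111 - 80 = 31$)
$p{\left(S \right)} = 9$ ($p{\left(S \right)} = 6 + 1 \left(-3\right) \left(-1\right) = 6 - -3 = 6 + 3 = 9$)
$N - p{\left(7 \right)} = 31 - 9 = 22$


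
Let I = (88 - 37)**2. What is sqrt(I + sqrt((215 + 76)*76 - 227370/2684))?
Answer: sqrt(38713284 + 122*sqrt(327913674))/122 ≈ 52.435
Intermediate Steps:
I = 2601 (I = 51**2 = 2601)
sqrt(I + sqrt((215 + 76)*76 - 227370/2684)) = sqrt(2601 + sqrt((215 + 76)*76 - 227370/2684)) = sqrt(2601 + sqrt(291*76 - 227370*1/2684)) = sqrt(2601 + sqrt(22116 - 10335/122)) = sqrt(2601 + sqrt(2687817/122)) = sqrt(2601 + sqrt(327913674)/122)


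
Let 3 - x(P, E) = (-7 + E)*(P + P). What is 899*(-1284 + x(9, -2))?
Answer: -1005981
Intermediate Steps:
x(P, E) = 3 - 2*P*(-7 + E) (x(P, E) = 3 - (-7 + E)*(P + P) = 3 - (-7 + E)*2*P = 3 - 2*P*(-7 + E))
899*(-1284 + x(9, -2)) = 899*(-1284 + (3 + 14*9 - 2*(-2)*9)) = 899*(-1284 + (3 + 126 + 36)) = 899*(-1284 + 165) = 899*(-1119) = -1005981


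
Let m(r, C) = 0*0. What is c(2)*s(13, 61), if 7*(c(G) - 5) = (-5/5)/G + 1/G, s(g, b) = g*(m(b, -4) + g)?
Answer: 845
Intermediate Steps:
m(r, C) = 0
s(g, b) = g² (s(g, b) = g*(0 + g) = g*g = g²)
c(G) = 5 (c(G) = 5 + ((-5/5)/G + 1/G)/7 = 5 + ((-5*⅕)/G + 1/G)/7 = 5 + (-1/G + 1/G)/7 = 5 + (⅐)*0 = 5 + 0 = 5)
c(2)*s(13, 61) = 5*13² = 5*169 = 845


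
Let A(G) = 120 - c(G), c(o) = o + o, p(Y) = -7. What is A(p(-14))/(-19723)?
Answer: -134/19723 ≈ -0.0067941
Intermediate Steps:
c(o) = 2*o
A(G) = 120 - 2*G
A(p(-14))/(-19723) = (120 - 2*(-7))/(-19723) = (120 + 14)*(-1/19723) = 134*(-1/19723) = -134/19723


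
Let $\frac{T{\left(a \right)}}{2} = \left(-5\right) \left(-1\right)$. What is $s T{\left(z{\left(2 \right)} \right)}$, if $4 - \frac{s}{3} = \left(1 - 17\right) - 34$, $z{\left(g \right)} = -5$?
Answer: $1620$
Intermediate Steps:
$T{\left(a \right)} = 10$ ($T{\left(a \right)} = 2 \left(\left(-5\right) \left(-1\right)\right) = 2 \cdot 5 = 10$)
$s = 162$ ($s = 12 - 3 \left(\left(1 - 17\right) - 34\right) = 12 - 3 \left(-16 - 34\right) = 12 - -150 = 12 + 150 = 162$)
$s T{\left(z{\left(2 \right)} \right)} = 162 \cdot 10 = 1620$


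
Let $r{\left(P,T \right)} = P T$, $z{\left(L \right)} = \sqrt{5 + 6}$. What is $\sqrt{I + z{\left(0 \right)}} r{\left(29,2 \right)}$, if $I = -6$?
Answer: $58 \sqrt{-6 + \sqrt{11}} \approx 95.01 i$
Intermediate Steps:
$z{\left(L \right)} = \sqrt{11}$
$\sqrt{I + z{\left(0 \right)}} r{\left(29,2 \right)} = \sqrt{-6 + \sqrt{11}} \cdot 29 \cdot 2 = \sqrt{-6 + \sqrt{11}} \cdot 58 = 58 \sqrt{-6 + \sqrt{11}}$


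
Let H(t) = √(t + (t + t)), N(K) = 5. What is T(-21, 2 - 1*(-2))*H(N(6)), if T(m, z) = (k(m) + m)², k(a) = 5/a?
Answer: 198916*√15/441 ≈ 1746.9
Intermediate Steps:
H(t) = √3*√t (H(t) = √(t + 2*t) = √(3*t) = √3*√t)
T(m, z) = (m + 5/m)² (T(m, z) = (5/m + m)² = (m + 5/m)²)
T(-21, 2 - 1*(-2))*H(N(6)) = ((5 + (-21)²)²/(-21)²)*(√3*√5) = ((5 + 441)²/441)*√15 = ((1/441)*446²)*√15 = ((1/441)*198916)*√15 = 198916*√15/441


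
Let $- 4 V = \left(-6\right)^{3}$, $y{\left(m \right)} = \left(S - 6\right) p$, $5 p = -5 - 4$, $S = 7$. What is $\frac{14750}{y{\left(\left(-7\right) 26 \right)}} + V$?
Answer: $- \frac{73264}{9} \approx -8140.4$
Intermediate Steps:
$p = - \frac{9}{5}$ ($p = \frac{-5 - 4}{5} = \frac{1}{5} \left(-9\right) = - \frac{9}{5} \approx -1.8$)
$y{\left(m \right)} = - \frac{9}{5}$ ($y{\left(m \right)} = \left(7 - 6\right) \left(- \frac{9}{5}\right) = 1 \left(- \frac{9}{5}\right) = - \frac{9}{5}$)
$V = 54$ ($V = - \frac{\left(-6\right)^{3}}{4} = \left(- \frac{1}{4}\right) \left(-216\right) = 54$)
$\frac{14750}{y{\left(\left(-7\right) 26 \right)}} + V = \frac{14750}{- \frac{9}{5}} + 54 = 14750 \left(- \frac{5}{9}\right) + 54 = - \frac{73750}{9} + 54 = - \frac{73264}{9}$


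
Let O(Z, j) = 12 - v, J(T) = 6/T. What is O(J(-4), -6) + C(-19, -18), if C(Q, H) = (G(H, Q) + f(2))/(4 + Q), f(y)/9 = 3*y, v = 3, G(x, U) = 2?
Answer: 79/15 ≈ 5.2667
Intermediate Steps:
f(y) = 27*y (f(y) = 9*(3*y) = 27*y)
C(Q, H) = 56/(4 + Q) (C(Q, H) = (2 + 27*2)/(4 + Q) = (2 + 54)/(4 + Q) = 56/(4 + Q))
O(Z, j) = 9 (O(Z, j) = 12 - 1*3 = 12 - 3 = 9)
O(J(-4), -6) + C(-19, -18) = 9 + 56/(4 - 19) = 9 + 56/(-15) = 9 + 56*(-1/15) = 9 - 56/15 = 79/15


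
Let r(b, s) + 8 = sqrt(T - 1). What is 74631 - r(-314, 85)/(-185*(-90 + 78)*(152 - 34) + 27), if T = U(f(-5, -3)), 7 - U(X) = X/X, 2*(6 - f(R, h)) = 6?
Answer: 19552351805/261987 - sqrt(5)/261987 ≈ 74631.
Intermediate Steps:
f(R, h) = 3 (f(R, h) = 6 - 1/2*6 = 6 - 3 = 3)
U(X) = 6 (U(X) = 7 - X/X = 7 - 1*1 = 7 - 1 = 6)
T = 6
r(b, s) = -8 + sqrt(5) (r(b, s) = -8 + sqrt(6 - 1) = -8 + sqrt(5))
74631 - r(-314, 85)/(-185*(-90 + 78)*(152 - 34) + 27) = 74631 - (-8 + sqrt(5))/(-185*(-90 + 78)*(152 - 34) + 27) = 74631 - (-8 + sqrt(5))/(-(-2220)*118 + 27) = 74631 - (-8 + sqrt(5))/(-185*(-1416) + 27) = 74631 - (-8 + sqrt(5))/(261960 + 27) = 74631 - (-8 + sqrt(5))/261987 = 74631 - (-8/261987 + sqrt(5)/261987) = 74631 + (8/261987 - sqrt(5)/261987) = 19552351805/261987 - sqrt(5)/261987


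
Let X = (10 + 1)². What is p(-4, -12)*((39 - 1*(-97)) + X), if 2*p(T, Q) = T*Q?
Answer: 6168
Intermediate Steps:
p(T, Q) = Q*T/2 (p(T, Q) = (T*Q)/2 = (Q*T)/2 = Q*T/2)
X = 121 (X = 11² = 121)
p(-4, -12)*((39 - 1*(-97)) + X) = ((½)*(-12)*(-4))*((39 - 1*(-97)) + 121) = 24*((39 + 97) + 121) = 24*(136 + 121) = 24*257 = 6168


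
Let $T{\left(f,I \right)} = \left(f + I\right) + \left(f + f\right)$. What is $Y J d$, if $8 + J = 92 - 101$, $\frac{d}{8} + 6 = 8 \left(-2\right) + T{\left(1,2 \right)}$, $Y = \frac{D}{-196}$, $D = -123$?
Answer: $\frac{71094}{49} \approx 1450.9$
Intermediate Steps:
$T{\left(f,I \right)} = I + 3 f$ ($T{\left(f,I \right)} = \left(I + f\right) + 2 f = I + 3 f$)
$Y = \frac{123}{196}$ ($Y = - \frac{123}{-196} = \left(-123\right) \left(- \frac{1}{196}\right) = \frac{123}{196} \approx 0.62755$)
$d = -136$ ($d = -48 + 8 \left(8 \left(-2\right) + \left(2 + 3 \cdot 1\right)\right) = -48 + 8 \left(-16 + \left(2 + 3\right)\right) = -48 + 8 \left(-16 + 5\right) = -48 + 8 \left(-11\right) = -48 - 88 = -136$)
$J = -17$ ($J = -8 + \left(92 - 101\right) = -8 - 9 = -17$)
$Y J d = \frac{123}{196} \left(-17\right) \left(-136\right) = \left(- \frac{2091}{196}\right) \left(-136\right) = \frac{71094}{49}$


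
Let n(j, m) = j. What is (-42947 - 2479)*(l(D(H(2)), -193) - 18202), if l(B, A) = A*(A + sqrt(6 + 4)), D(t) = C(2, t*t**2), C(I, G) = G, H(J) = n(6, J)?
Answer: -865229022 + 8767218*sqrt(10) ≈ -8.3751e+8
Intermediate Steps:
H(J) = 6
D(t) = t**3 (D(t) = t*t**2 = t**3)
l(B, A) = A*(A + sqrt(10))
(-42947 - 2479)*(l(D(H(2)), -193) - 18202) = (-42947 - 2479)*(-193*(-193 + sqrt(10)) - 18202) = -45426*((37249 - 193*sqrt(10)) - 18202) = -45426*(19047 - 193*sqrt(10)) = -865229022 + 8767218*sqrt(10)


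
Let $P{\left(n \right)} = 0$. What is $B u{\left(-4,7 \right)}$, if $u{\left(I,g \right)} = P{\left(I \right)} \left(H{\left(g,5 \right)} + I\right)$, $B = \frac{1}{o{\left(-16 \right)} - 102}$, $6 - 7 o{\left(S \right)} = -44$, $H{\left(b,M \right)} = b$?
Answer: $0$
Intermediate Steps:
$o{\left(S \right)} = \frac{50}{7}$ ($o{\left(S \right)} = \frac{6}{7} - - \frac{44}{7} = \frac{6}{7} + \frac{44}{7} = \frac{50}{7}$)
$B = - \frac{7}{664}$ ($B = \frac{1}{\frac{50}{7} - 102} = \frac{1}{- \frac{664}{7}} = - \frac{7}{664} \approx -0.010542$)
$u{\left(I,g \right)} = 0$ ($u{\left(I,g \right)} = 0 \left(g + I\right) = 0 \left(I + g\right) = 0$)
$B u{\left(-4,7 \right)} = \left(- \frac{7}{664}\right) 0 = 0$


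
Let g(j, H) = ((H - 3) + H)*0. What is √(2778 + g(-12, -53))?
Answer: √2778 ≈ 52.707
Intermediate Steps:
g(j, H) = 0 (g(j, H) = ((-3 + H) + H)*0 = (-3 + 2*H)*0 = 0)
√(2778 + g(-12, -53)) = √(2778 + 0) = √2778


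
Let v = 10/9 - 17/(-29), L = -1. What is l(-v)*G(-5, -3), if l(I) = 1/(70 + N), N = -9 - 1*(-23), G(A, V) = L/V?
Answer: 1/252 ≈ 0.0039683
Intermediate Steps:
G(A, V) = -1/V
N = 14 (N = -9 + 23 = 14)
v = 443/261 (v = 10*(⅑) - 17*(-1/29) = 10/9 + 17/29 = 443/261 ≈ 1.6973)
l(I) = 1/84 (l(I) = 1/(70 + 14) = 1/84)
l(-v)*G(-5, -3) = (-1/(-3))/84 = (-1*(-⅓))/84 = (1/84)*(⅓) = 1/252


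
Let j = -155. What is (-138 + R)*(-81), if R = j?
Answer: 23733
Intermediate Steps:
R = -155
(-138 + R)*(-81) = (-138 - 155)*(-81) = -293*(-81) = 23733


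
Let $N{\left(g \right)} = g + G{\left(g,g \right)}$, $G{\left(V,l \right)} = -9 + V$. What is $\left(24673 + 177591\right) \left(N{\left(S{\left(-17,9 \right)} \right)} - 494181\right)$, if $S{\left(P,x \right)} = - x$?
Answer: $-99960486912$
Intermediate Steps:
$N{\left(g \right)} = -9 + 2 g$ ($N{\left(g \right)} = g + \left(-9 + g\right) = -9 + 2 g$)
$\left(24673 + 177591\right) \left(N{\left(S{\left(-17,9 \right)} \right)} - 494181\right) = \left(24673 + 177591\right) \left(\left(-9 + 2 \left(\left(-1\right) 9\right)\right) - 494181\right) = 202264 \left(\left(-9 + 2 \left(-9\right)\right) - 494181\right) = 202264 \left(\left(-9 - 18\right) - 494181\right) = 202264 \left(-27 - 494181\right) = 202264 \left(-494208\right) = -99960486912$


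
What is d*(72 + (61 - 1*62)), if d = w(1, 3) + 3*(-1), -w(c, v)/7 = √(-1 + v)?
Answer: -213 - 497*√2 ≈ -915.86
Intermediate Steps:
w(c, v) = -7*√(-1 + v)
d = -3 - 7*√2 (d = -7*√(-1 + 3) + 3*(-1) = -7*√2 - 3 = -3 - 7*√2 ≈ -12.899)
d*(72 + (61 - 1*62)) = (-3 - 7*√2)*(72 + (61 - 1*62)) = (-3 - 7*√2)*(72 + (61 - 62)) = (-3 - 7*√2)*(72 - 1) = (-3 - 7*√2)*71 = -213 - 497*√2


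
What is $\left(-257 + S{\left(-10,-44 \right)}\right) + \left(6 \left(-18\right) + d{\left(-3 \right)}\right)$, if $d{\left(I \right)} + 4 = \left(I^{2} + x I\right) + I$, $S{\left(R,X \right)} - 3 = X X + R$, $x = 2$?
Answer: $1560$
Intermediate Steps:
$S{\left(R,X \right)} = 3 + R + X^{2}$ ($S{\left(R,X \right)} = 3 + \left(X X + R\right) = 3 + \left(X^{2} + R\right) = 3 + \left(R + X^{2}\right) = 3 + R + X^{2}$)
$d{\left(I \right)} = -4 + I^{2} + 3 I$ ($d{\left(I \right)} = -4 + \left(\left(I^{2} + 2 I\right) + I\right) = -4 + \left(I^{2} + 3 I\right) = -4 + I^{2} + 3 I$)
$\left(-257 + S{\left(-10,-44 \right)}\right) + \left(6 \left(-18\right) + d{\left(-3 \right)}\right) = \left(-257 + \left(3 - 10 + \left(-44\right)^{2}\right)\right) + \left(6 \left(-18\right) + \left(-4 + \left(-3\right)^{2} + 3 \left(-3\right)\right)\right) = \left(-257 + \left(3 - 10 + 1936\right)\right) - 112 = \left(-257 + 1929\right) - 112 = 1672 - 112 = 1560$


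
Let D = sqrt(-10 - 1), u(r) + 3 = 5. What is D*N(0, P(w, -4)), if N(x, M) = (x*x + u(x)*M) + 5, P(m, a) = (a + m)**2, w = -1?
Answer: 55*I*sqrt(11) ≈ 182.41*I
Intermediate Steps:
u(r) = 2 (u(r) = -3 + 5 = 2)
N(x, M) = 5 + x**2 + 2*M (N(x, M) = (x*x + 2*M) + 5 = (x**2 + 2*M) + 5 = 5 + x**2 + 2*M)
D = I*sqrt(11) (D = sqrt(-11) = I*sqrt(11) ≈ 3.3166*I)
D*N(0, P(w, -4)) = (I*sqrt(11))*(5 + 0**2 + 2*(-4 - 1)**2) = (I*sqrt(11))*(5 + 0 + 2*(-5)**2) = (I*sqrt(11))*(5 + 0 + 2*25) = (I*sqrt(11))*(5 + 0 + 50) = (I*sqrt(11))*55 = 55*I*sqrt(11)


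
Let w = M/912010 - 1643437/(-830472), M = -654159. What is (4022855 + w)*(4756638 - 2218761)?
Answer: 117161721533370488047009/11475738920 ≈ 1.0210e+13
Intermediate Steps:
w = 43435011151/34427216760 (w = -654159/912010 - 1643437/(-830472) = -654159*1/912010 - 1643437*(-1/830472) = -59469/82910 + 1643437/830472 = 43435011151/34427216760 ≈ 1.2616)
(4022855 + w)*(4756638 - 2218761) = (4022855 + 43435011151/34427216760)*(4756638 - 2218761) = (138495744514060951/34427216760)*2537877 = 117161721533370488047009/11475738920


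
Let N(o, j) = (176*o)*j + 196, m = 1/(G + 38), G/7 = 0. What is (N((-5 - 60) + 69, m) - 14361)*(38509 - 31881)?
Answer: -1781493724/19 ≈ -9.3763e+7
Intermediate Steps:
G = 0 (G = 7*0 = 0)
m = 1/38 (m = 1/(0 + 38) = 1/38 ≈ 0.026316)
N(o, j) = 196 + 176*j*o (N(o, j) = 176*j*o + 196 = 196 + 176*j*o)
(N((-5 - 60) + 69, m) - 14361)*(38509 - 31881) = ((196 + 176*(1/38)*((-5 - 60) + 69)) - 14361)*(38509 - 31881) = ((196 + 176*(1/38)*(-65 + 69)) - 14361)*6628 = ((196 + 176*(1/38)*4) - 14361)*6628 = ((196 + 352/19) - 14361)*6628 = (4076/19 - 14361)*6628 = -268783/19*6628 = -1781493724/19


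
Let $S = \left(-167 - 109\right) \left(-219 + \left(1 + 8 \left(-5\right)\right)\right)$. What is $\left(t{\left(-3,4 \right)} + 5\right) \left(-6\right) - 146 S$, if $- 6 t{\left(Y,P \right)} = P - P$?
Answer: $-10396398$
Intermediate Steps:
$t{\left(Y,P \right)} = 0$ ($t{\left(Y,P \right)} = - \frac{P - P}{6} = \left(- \frac{1}{6}\right) 0 = 0$)
$S = 71208$ ($S = - 276 \left(-219 + \left(1 - 40\right)\right) = - 276 \left(-219 - 39\right) = \left(-276\right) \left(-258\right) = 71208$)
$\left(t{\left(-3,4 \right)} + 5\right) \left(-6\right) - 146 S = \left(0 + 5\right) \left(-6\right) - 10396368 = 5 \left(-6\right) - 10396368 = -30 - 10396368 = -10396398$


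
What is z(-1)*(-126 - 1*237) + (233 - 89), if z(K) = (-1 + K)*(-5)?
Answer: -3486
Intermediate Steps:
z(K) = 5 - 5*K
z(-1)*(-126 - 1*237) + (233 - 89) = (5 - 5*(-1))*(-126 - 1*237) + (233 - 89) = (5 + 5)*(-126 - 237) + 144 = 10*(-363) + 144 = -3630 + 144 = -3486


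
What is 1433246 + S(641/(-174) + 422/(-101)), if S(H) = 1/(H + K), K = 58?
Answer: 1262866032832/881123 ≈ 1.4332e+6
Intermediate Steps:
S(H) = 1/(58 + H) (S(H) = 1/(H + 58) = 1/(58 + H))
1433246 + S(641/(-174) + 422/(-101)) = 1433246 + 1/(58 + (641/(-174) + 422/(-101))) = 1433246 + 1/(58 + (641*(-1/174) + 422*(-1/101))) = 1433246 + 1/(58 + (-641/174 - 422/101)) = 1433246 + 1/(58 - 138169/17574) = 1433246 + 1/(881123/17574) = 1433246 + 17574/881123 = 1262866032832/881123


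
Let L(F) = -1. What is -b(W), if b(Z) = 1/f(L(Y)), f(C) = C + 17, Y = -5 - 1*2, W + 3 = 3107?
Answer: -1/16 ≈ -0.062500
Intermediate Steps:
W = 3104 (W = -3 + 3107 = 3104)
Y = -7 (Y = -5 - 2 = -7)
f(C) = 17 + C
b(Z) = 1/16 (b(Z) = 1/(17 - 1) = 1/16)
-b(W) = -1*1/16 = -1/16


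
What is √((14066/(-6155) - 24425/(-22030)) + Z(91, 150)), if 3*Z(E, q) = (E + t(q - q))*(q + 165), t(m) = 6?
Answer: √7489554070312440970/27118930 ≈ 100.91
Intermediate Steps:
Z(E, q) = (6 + E)*(165 + q)/3 (Z(E, q) = ((E + 6)*(q + 165))/3 = ((6 + E)*(165 + q))/3 = (6 + E)*(165 + q)/3)
√((14066/(-6155) - 24425/(-22030)) + Z(91, 150)) = √((14066/(-6155) - 24425/(-22030)) + (330 + 2*150 + 55*91 + (⅓)*91*150)) = √((14066*(-1/6155) - 24425*(-1/22030)) + (330 + 300 + 5005 + 4550)) = √((-14066/6155 + 4885/4406) + 10185) = √(-31907621/27118930 + 10185) = √(276174394429/27118930) = √7489554070312440970/27118930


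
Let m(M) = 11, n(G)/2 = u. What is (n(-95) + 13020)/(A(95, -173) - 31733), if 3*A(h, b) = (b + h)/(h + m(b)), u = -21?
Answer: -49131/120133 ≈ -0.40897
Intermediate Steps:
n(G) = -42 (n(G) = 2*(-21) = -42)
A(h, b) = (b + h)/(3*(11 + h)) (A(h, b) = ((b + h)/(h + 11))/3 = ((b + h)/(11 + h))/3 = (b + h)/(3*(11 + h)))
(n(-95) + 13020)/(A(95, -173) - 31733) = (-42 + 13020)/((-173 + 95)/(3*(11 + 95)) - 31733) = 12978/((⅓)*(-78)/106 - 31733) = 12978/((⅓)*(1/106)*(-78) - 31733) = 12978/(-13/53 - 31733) = 12978/(-1681862/53) = 12978*(-53/1681862) = -49131/120133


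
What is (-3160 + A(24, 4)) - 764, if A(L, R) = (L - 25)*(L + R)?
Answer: -3952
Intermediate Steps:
A(L, R) = (-25 + L)*(L + R)
(-3160 + A(24, 4)) - 764 = (-3160 + (24**2 - 25*24 - 25*4 + 24*4)) - 764 = (-3160 + (576 - 600 - 100 + 96)) - 764 = (-3160 - 28) - 764 = -3188 - 764 = -3952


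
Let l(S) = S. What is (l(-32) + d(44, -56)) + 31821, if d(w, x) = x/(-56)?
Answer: 31790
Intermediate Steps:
d(w, x) = -x/56 (d(w, x) = x*(-1/56) = -x/56)
(l(-32) + d(44, -56)) + 31821 = (-32 - 1/56*(-56)) + 31821 = (-32 + 1) + 31821 = -31 + 31821 = 31790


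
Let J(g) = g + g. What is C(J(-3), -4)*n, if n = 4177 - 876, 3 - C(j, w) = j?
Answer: 29709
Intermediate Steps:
J(g) = 2*g
C(j, w) = 3 - j
n = 3301
C(J(-3), -4)*n = (3 - 2*(-3))*3301 = (3 - 1*(-6))*3301 = (3 + 6)*3301 = 9*3301 = 29709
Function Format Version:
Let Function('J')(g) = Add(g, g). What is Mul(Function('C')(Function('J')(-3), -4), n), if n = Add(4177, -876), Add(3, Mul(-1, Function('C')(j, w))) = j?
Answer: 29709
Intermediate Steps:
Function('J')(g) = Mul(2, g)
Function('C')(j, w) = Add(3, Mul(-1, j))
n = 3301
Mul(Function('C')(Function('J')(-3), -4), n) = Mul(Add(3, Mul(-1, Mul(2, -3))), 3301) = Mul(Add(3, Mul(-1, -6)), 3301) = Mul(Add(3, 6), 3301) = Mul(9, 3301) = 29709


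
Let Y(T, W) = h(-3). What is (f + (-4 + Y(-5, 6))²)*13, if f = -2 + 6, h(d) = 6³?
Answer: 584324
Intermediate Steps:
h(d) = 216
Y(T, W) = 216
f = 4
(f + (-4 + Y(-5, 6))²)*13 = (4 + (-4 + 216)²)*13 = (4 + 212²)*13 = (4 + 44944)*13 = 44948*13 = 584324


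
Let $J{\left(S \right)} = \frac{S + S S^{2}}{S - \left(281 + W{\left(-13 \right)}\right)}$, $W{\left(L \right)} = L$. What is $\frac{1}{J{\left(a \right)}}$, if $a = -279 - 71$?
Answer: $\frac{309}{21437675} \approx 1.4414 \cdot 10^{-5}$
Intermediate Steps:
$a = -350$ ($a = -279 - 71 = -350$)
$J{\left(S \right)} = \frac{S + S^{3}}{-268 + S}$ ($J{\left(S \right)} = \frac{S + S S^{2}}{S - 268} = \frac{S + S^{3}}{S + \left(-281 + 13\right)} = \frac{S + S^{3}}{S - 268} = \frac{S + S^{3}}{-268 + S}$)
$\frac{1}{J{\left(a \right)}} = \frac{1}{\frac{1}{-268 - 350} \left(-350 + \left(-350\right)^{3}\right)} = \frac{1}{\frac{1}{-618} \left(-350 - 42875000\right)} = \frac{1}{\left(- \frac{1}{618}\right) \left(-42875350\right)} = \frac{1}{\frac{21437675}{309}} = \frac{309}{21437675}$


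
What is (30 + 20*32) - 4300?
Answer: -3630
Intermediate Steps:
(30 + 20*32) - 4300 = (30 + 640) - 4300 = 670 - 4300 = -3630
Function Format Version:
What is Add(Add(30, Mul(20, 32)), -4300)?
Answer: -3630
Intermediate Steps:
Add(Add(30, Mul(20, 32)), -4300) = Add(Add(30, 640), -4300) = Add(670, -4300) = -3630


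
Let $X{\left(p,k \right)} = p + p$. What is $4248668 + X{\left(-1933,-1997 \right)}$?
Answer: $4244802$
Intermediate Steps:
$X{\left(p,k \right)} = 2 p$
$4248668 + X{\left(-1933,-1997 \right)} = 4248668 + 2 \left(-1933\right) = 4248668 - 3866 = 4244802$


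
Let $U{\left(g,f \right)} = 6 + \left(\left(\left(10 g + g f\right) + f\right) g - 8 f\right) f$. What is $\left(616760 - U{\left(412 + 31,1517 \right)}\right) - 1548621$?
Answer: $-455604754873$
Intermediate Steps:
$U{\left(g,f \right)} = 6 + f \left(- 8 f + g \left(f + 10 g + f g\right)\right)$ ($U{\left(g,f \right)} = 6 + \left(\left(\left(10 g + f g\right) + f\right) g - 8 f\right) f = 6 + \left(\left(f + 10 g + f g\right) g - 8 f\right) f = 6 + \left(g \left(f + 10 g + f g\right) - 8 f\right) f = 6 + \left(- 8 f + g \left(f + 10 g + f g\right)\right) f = 6 + f \left(- 8 f + g \left(f + 10 g + f g\right)\right)$)
$\left(616760 - U{\left(412 + 31,1517 \right)}\right) - 1548621 = \left(616760 - \left(6 - 8 \cdot 1517^{2} + \left(412 + 31\right) 1517^{2} + 1517^{2} \left(412 + 31\right)^{2} + 10 \cdot 1517 \left(412 + 31\right)^{2}\right)\right) - 1548621 = \left(616760 - \left(6 - 18410312 + 443 \cdot 2301289 + 2301289 \cdot 443^{2} + 10 \cdot 1517 \cdot 443^{2}\right)\right) - 1548621 = \left(616760 - \left(6 - 18410312 + 1019471027 + 2301289 \cdot 196249 + 10 \cdot 1517 \cdot 196249\right)\right) - 1548621 = \left(616760 - \left(6 - 18410312 + 1019471027 + 451625664961 + 2977097330\right)\right) - 1548621 = \left(616760 - 455603823012\right) - 1548621 = -455603206252 - 1548621 = -455604754873$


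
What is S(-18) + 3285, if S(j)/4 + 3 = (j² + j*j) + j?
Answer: 5793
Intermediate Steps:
S(j) = -12 + 4*j + 8*j² (S(j) = -12 + 4*((j² + j*j) + j) = -12 + 4*((j² + j²) + j) = -12 + 4*(2*j² + j) = -12 + 4*(j + 2*j²) = -12 + (4*j + 8*j²) = -12 + 4*j + 8*j²)
S(-18) + 3285 = (-12 + 4*(-18) + 8*(-18)²) + 3285 = (-12 - 72 + 8*324) + 3285 = (-12 - 72 + 2592) + 3285 = 2508 + 3285 = 5793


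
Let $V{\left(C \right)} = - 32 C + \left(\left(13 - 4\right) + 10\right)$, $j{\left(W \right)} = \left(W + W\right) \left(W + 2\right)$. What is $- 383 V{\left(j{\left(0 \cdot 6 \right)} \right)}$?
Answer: $-7277$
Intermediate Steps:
$j{\left(W \right)} = 2 W \left(2 + W\right)$
$V{\left(C \right)} = 19 - 32 C$ ($V{\left(C \right)} = - 32 C + \left(9 + 10\right) = - 32 C + 19 = 19 - 32 C$)
$- 383 V{\left(j{\left(0 \cdot 6 \right)} \right)} = - 383 \left(19 - 32 \cdot 2 \cdot 0 \cdot 6 \left(2 + 0 \cdot 6\right)\right) = - 383 \left(19 - 32 \cdot 2 \cdot 0 \left(2 + 0\right)\right) = - 383 \left(19 - 32 \cdot 2 \cdot 0 \cdot 2\right) = - 383 \left(19 - 0\right) = - 383 \left(19 + 0\right) = \left(-383\right) 19 = -7277$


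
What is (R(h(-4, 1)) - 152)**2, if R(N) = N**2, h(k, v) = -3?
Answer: 20449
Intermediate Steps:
(R(h(-4, 1)) - 152)**2 = ((-3)**2 - 152)**2 = (9 - 152)**2 = (-143)**2 = 20449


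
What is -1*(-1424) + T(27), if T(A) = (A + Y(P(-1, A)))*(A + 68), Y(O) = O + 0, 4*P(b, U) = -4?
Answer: 3894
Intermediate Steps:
P(b, U) = -1 (P(b, U) = (¼)*(-4) = -1)
Y(O) = O
T(A) = (-1 + A)*(68 + A) (T(A) = (A - 1)*(A + 68) = (-1 + A)*(68 + A))
-1*(-1424) + T(27) = -1*(-1424) + (-68 + 27² + 67*27) = 1424 + (-68 + 729 + 1809) = 1424 + 2470 = 3894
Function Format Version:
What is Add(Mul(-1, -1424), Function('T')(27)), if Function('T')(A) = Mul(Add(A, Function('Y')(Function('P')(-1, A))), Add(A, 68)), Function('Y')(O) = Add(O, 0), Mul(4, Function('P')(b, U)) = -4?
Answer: 3894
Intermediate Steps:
Function('P')(b, U) = -1 (Function('P')(b, U) = Mul(Rational(1, 4), -4) = -1)
Function('Y')(O) = O
Function('T')(A) = Mul(Add(-1, A), Add(68, A)) (Function('T')(A) = Mul(Add(A, -1), Add(A, 68)) = Mul(Add(-1, A), Add(68, A)))
Add(Mul(-1, -1424), Function('T')(27)) = Add(Mul(-1, -1424), Add(-68, Pow(27, 2), Mul(67, 27))) = Add(1424, Add(-68, 729, 1809)) = Add(1424, 2470) = 3894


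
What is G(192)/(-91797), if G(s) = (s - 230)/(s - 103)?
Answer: 38/8169933 ≈ 4.6512e-6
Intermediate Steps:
G(s) = (-230 + s)/(-103 + s)
G(192)/(-91797) = ((-230 + 192)/(-103 + 192))/(-91797) = (-38/89)*(-1/91797) = ((1/89)*(-38))*(-1/91797) = -38/89*(-1/91797) = 38/8169933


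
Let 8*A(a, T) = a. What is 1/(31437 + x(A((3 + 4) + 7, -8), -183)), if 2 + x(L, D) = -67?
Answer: 1/31368 ≈ 3.1880e-5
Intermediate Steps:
A(a, T) = a/8
x(L, D) = -69 (x(L, D) = -2 - 67 = -69)
1/(31437 + x(A((3 + 4) + 7, -8), -183)) = 1/(31437 - 69) = 1/31368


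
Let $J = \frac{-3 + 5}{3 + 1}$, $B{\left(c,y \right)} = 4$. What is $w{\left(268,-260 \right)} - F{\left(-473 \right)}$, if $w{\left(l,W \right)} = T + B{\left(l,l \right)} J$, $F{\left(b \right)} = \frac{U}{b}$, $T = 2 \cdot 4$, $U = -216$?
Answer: $\frac{4514}{473} \approx 9.5433$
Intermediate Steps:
$T = 8$
$F{\left(b \right)} = - \frac{216}{b}$
$J = \frac{1}{2}$ ($J = \frac{2}{4} = 2 \cdot \frac{1}{4} = \frac{1}{2} \approx 0.5$)
$w{\left(l,W \right)} = 10$ ($w{\left(l,W \right)} = 8 + 4 \cdot \frac{1}{2} = 8 + 2 = 10$)
$w{\left(268,-260 \right)} - F{\left(-473 \right)} = 10 - - \frac{216}{-473} = 10 - \left(-216\right) \left(- \frac{1}{473}\right) = 10 - \frac{216}{473} = \frac{4514}{473}$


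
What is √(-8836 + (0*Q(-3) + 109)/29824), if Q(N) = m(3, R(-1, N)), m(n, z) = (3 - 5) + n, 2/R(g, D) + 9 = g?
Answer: I*√122802535830/3728 ≈ 94.0*I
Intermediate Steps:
R(g, D) = 2/(-9 + g)
m(n, z) = -2 + n
Q(N) = 1 (Q(N) = -2 + 3 = 1)
√(-8836 + (0*Q(-3) + 109)/29824) = √(-8836 + (0*1 + 109)/29824) = √(-8836 + (0 + 109)*(1/29824)) = √(-8836 + 109*(1/29824)) = √(-8836 + 109/29824) = √(-263524755/29824) = I*√122802535830/3728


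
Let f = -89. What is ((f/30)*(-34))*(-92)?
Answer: -139196/15 ≈ -9279.7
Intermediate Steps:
((f/30)*(-34))*(-92) = (-89/30*(-34))*(-92) = (-89*1/30*(-34))*(-92) = -89/30*(-34)*(-92) = (1513/15)*(-92) = -139196/15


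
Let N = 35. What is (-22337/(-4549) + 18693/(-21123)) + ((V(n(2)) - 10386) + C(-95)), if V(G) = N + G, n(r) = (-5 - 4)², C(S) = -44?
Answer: -110074475276/10676503 ≈ -10310.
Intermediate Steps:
n(r) = 81 (n(r) = (-9)² = 81)
V(G) = 35 + G
(-22337/(-4549) + 18693/(-21123)) + ((V(n(2)) - 10386) + C(-95)) = (-22337/(-4549) + 18693/(-21123)) + (((35 + 81) - 10386) - 44) = (-22337*(-1/4549) + 18693*(-1/21123)) + ((116 - 10386) - 44) = (22337/4549 - 2077/2347) + (-10270 - 44) = 42976666/10676503 - 10314 = -110074475276/10676503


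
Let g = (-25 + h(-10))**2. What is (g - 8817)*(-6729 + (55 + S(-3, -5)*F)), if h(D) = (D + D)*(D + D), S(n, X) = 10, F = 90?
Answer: -761059392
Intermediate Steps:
h(D) = 4*D**2 (h(D) = (2*D)*(2*D) = 4*D**2)
g = 140625 (g = (-25 + 4*(-10)**2)**2 = (-25 + 4*100)**2 = (-25 + 400)**2 = 375**2 = 140625)
(g - 8817)*(-6729 + (55 + S(-3, -5)*F)) = (140625 - 8817)*(-6729 + (55 + 10*90)) = 131808*(-6729 + (55 + 900)) = 131808*(-6729 + 955) = 131808*(-5774) = -761059392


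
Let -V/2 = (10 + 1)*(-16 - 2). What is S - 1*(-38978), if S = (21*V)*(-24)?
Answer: -160606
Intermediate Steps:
V = 396 (V = -2*(10 + 1)*(-16 - 2) = -22*(-18) = -2*(-198) = 396)
S = -199584 (S = (21*396)*(-24) = 8316*(-24) = -199584)
S - 1*(-38978) = -199584 - 1*(-38978) = -199584 + 38978 = -160606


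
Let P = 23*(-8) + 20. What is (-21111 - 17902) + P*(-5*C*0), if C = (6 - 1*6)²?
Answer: -39013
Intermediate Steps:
P = -164 (P = -184 + 20 = -164)
C = 0 (C = (6 - 6)² = 0² = 0)
(-21111 - 17902) + P*(-5*C*0) = (-21111 - 17902) - 164*(-5*0)*0 = -39013 - 0*0 = -39013 - 164*0 = -39013 + 0 = -39013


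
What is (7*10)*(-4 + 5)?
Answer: 70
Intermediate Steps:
(7*10)*(-4 + 5) = 70*1 = 70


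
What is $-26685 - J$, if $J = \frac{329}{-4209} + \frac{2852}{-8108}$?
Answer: $- \frac{227663225555}{8531643} \approx -26685.0$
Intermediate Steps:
$J = - \frac{3667900}{8531643}$ ($J = 329 \left(- \frac{1}{4209}\right) + 2852 \left(- \frac{1}{8108}\right) = - \frac{329}{4209} - \frac{713}{2027} = - \frac{3667900}{8531643} \approx -0.42992$)
$-26685 - J = -26685 - - \frac{3667900}{8531643} = -26685 + \frac{3667900}{8531643} = - \frac{227663225555}{8531643}$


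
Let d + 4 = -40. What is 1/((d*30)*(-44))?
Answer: 1/58080 ≈ 1.7218e-5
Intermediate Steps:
d = -44 (d = -4 - 40 = -44)
1/((d*30)*(-44)) = 1/(-44*30*(-44)) = 1/(-1320*(-44)) = 1/58080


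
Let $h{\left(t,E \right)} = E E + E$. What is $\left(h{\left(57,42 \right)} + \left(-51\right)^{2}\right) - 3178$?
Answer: $1229$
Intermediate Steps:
$h{\left(t,E \right)} = E + E^{2}$ ($h{\left(t,E \right)} = E^{2} + E = E + E^{2}$)
$\left(h{\left(57,42 \right)} + \left(-51\right)^{2}\right) - 3178 = \left(42 \left(1 + 42\right) + \left(-51\right)^{2}\right) - 3178 = \left(42 \cdot 43 + 2601\right) - 3178 = \left(1806 + 2601\right) - 3178 = 4407 - 3178 = 1229$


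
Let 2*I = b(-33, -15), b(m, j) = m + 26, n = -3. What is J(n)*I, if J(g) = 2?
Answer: -7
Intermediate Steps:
b(m, j) = 26 + m
I = -7/2 (I = (26 - 33)/2 = (1/2)*(-7) = -7/2 ≈ -3.5000)
J(n)*I = 2*(-7/2) = -7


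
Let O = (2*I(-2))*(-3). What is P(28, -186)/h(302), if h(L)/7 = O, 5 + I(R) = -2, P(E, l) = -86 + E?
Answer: -29/147 ≈ -0.19728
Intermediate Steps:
I(R) = -7 (I(R) = -5 - 2 = -7)
O = 42 (O = (2*(-7))*(-3) = -14*(-3) = 42)
h(L) = 294 (h(L) = 7*42 = 294)
P(28, -186)/h(302) = (-86 + 28)/294 = -58*1/294 = -29/147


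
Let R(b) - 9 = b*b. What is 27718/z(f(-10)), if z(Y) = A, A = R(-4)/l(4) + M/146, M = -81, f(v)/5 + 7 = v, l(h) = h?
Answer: 8093656/1663 ≈ 4866.9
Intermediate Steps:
f(v) = -35 + 5*v
R(b) = 9 + b² (R(b) = 9 + b*b = 9 + b²)
A = 1663/292 (A = (9 + (-4)²)/4 - 81/146 = (9 + 16)*(¼) - 81*1/146 = 25*(¼) - 81/146 = 25/4 - 81/146 = 1663/292 ≈ 5.6952)
z(Y) = 1663/292
27718/z(f(-10)) = 27718/(1663/292) = 27718*(292/1663) = 8093656/1663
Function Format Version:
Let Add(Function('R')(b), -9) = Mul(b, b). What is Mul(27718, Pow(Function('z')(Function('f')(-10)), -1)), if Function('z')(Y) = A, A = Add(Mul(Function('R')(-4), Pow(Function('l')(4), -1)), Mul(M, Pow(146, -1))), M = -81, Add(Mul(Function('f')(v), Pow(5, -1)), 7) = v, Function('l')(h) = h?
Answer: Rational(8093656, 1663) ≈ 4866.9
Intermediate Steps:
Function('f')(v) = Add(-35, Mul(5, v))
Function('R')(b) = Add(9, Pow(b, 2)) (Function('R')(b) = Add(9, Mul(b, b)) = Add(9, Pow(b, 2)))
A = Rational(1663, 292) (A = Add(Mul(Add(9, Pow(-4, 2)), Pow(4, -1)), Mul(-81, Pow(146, -1))) = Add(Mul(Add(9, 16), Rational(1, 4)), Mul(-81, Rational(1, 146))) = Add(Mul(25, Rational(1, 4)), Rational(-81, 146)) = Add(Rational(25, 4), Rational(-81, 146)) = Rational(1663, 292) ≈ 5.6952)
Function('z')(Y) = Rational(1663, 292)
Mul(27718, Pow(Function('z')(Function('f')(-10)), -1)) = Mul(27718, Pow(Rational(1663, 292), -1)) = Mul(27718, Rational(292, 1663)) = Rational(8093656, 1663)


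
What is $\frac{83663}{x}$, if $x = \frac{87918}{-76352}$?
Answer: $- \frac{3193918688}{43959} \approx -72657.0$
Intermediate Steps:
$x = - \frac{43959}{38176}$ ($x = 87918 \left(- \frac{1}{76352}\right) = - \frac{43959}{38176} \approx -1.1515$)
$\frac{83663}{x} = \frac{83663}{- \frac{43959}{38176}} = 83663 \left(- \frac{38176}{43959}\right) = - \frac{3193918688}{43959}$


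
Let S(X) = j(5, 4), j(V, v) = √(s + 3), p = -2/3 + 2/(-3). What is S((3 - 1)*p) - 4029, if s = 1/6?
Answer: -4029 + √114/6 ≈ -4027.2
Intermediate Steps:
s = ⅙ ≈ 0.16667
p = -4/3 (p = -2*⅓ + 2*(-⅓) = -⅔ - ⅔ = -4/3 ≈ -1.3333)
j(V, v) = √114/6 (j(V, v) = √(⅙ + 3) = √(19/6) = √114/6)
S(X) = √114/6
S((3 - 1)*p) - 4029 = √114/6 - 4029 = -4029 + √114/6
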